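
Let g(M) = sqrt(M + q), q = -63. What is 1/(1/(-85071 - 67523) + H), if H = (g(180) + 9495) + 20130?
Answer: 689816016613906/20435796763329694189 - 69854786508*sqrt(13)/20435796763329694189 ≈ 3.3743e-5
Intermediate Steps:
g(M) = sqrt(-63 + M) (g(M) = sqrt(M - 63) = sqrt(-63 + M))
H = 29625 + 3*sqrt(13) (H = (sqrt(-63 + 180) + 9495) + 20130 = (sqrt(117) + 9495) + 20130 = (3*sqrt(13) + 9495) + 20130 = (9495 + 3*sqrt(13)) + 20130 = 29625 + 3*sqrt(13) ≈ 29636.)
1/(1/(-85071 - 67523) + H) = 1/(1/(-85071 - 67523) + (29625 + 3*sqrt(13))) = 1/(1/(-152594) + (29625 + 3*sqrt(13))) = 1/(-1/152594 + (29625 + 3*sqrt(13))) = 1/(4520597249/152594 + 3*sqrt(13))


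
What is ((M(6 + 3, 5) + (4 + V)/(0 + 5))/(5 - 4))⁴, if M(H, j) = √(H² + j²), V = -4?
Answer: 11236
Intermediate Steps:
((M(6 + 3, 5) + (4 + V)/(0 + 5))/(5 - 4))⁴ = ((√((6 + 3)² + 5²) + (4 - 4)/(0 + 5))/(5 - 4))⁴ = ((√(9² + 25) + 0/5)/1)⁴ = ((√(81 + 25) + 0*(⅕))*1)⁴ = ((√106 + 0)*1)⁴ = (√106*1)⁴ = (√106)⁴ = 11236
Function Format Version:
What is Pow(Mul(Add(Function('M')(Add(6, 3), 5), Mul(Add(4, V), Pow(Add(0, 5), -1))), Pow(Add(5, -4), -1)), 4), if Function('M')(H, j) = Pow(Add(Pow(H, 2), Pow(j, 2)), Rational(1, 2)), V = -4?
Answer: 11236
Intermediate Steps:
Pow(Mul(Add(Function('M')(Add(6, 3), 5), Mul(Add(4, V), Pow(Add(0, 5), -1))), Pow(Add(5, -4), -1)), 4) = Pow(Mul(Add(Pow(Add(Pow(Add(6, 3), 2), Pow(5, 2)), Rational(1, 2)), Mul(Add(4, -4), Pow(Add(0, 5), -1))), Pow(Add(5, -4), -1)), 4) = Pow(Mul(Add(Pow(Add(Pow(9, 2), 25), Rational(1, 2)), Mul(0, Pow(5, -1))), Pow(1, -1)), 4) = Pow(Mul(Add(Pow(Add(81, 25), Rational(1, 2)), Mul(0, Rational(1, 5))), 1), 4) = Pow(Mul(Add(Pow(106, Rational(1, 2)), 0), 1), 4) = Pow(Mul(Pow(106, Rational(1, 2)), 1), 4) = Pow(Pow(106, Rational(1, 2)), 4) = 11236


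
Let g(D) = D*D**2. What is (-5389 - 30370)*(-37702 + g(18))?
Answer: 1139639330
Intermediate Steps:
g(D) = D**3
(-5389 - 30370)*(-37702 + g(18)) = (-5389 - 30370)*(-37702 + 18**3) = -35759*(-37702 + 5832) = -35759*(-31870) = 1139639330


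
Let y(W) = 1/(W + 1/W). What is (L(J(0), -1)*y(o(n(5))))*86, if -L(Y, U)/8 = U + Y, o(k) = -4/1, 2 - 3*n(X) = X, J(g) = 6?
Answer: 13760/17 ≈ 809.41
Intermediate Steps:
n(X) = 2/3 - X/3
o(k) = -4 (o(k) = -4*1 = -4)
L(Y, U) = -8*U - 8*Y (L(Y, U) = -8*(U + Y) = -8*U - 8*Y)
(L(J(0), -1)*y(o(n(5))))*86 = ((-8*(-1) - 8*6)*(-4/(1 + (-4)**2)))*86 = ((8 - 48)*(-4/(1 + 16)))*86 = -(-160)/17*86 = -40*(-4/17)*86 = (160/17)*86 = 13760/17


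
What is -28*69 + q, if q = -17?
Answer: -1949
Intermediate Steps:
-28*69 + q = -28*69 - 17 = -1932 - 17 = -1949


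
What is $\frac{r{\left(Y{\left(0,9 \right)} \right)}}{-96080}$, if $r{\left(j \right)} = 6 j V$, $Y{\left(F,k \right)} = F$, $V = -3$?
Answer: $0$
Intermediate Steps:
$r{\left(j \right)} = - 18 j$ ($r{\left(j \right)} = 6 j \left(-3\right) = - 18 j$)
$\frac{r{\left(Y{\left(0,9 \right)} \right)}}{-96080} = \frac{\left(-18\right) 0}{-96080} = 0 \left(- \frac{1}{96080}\right) = 0$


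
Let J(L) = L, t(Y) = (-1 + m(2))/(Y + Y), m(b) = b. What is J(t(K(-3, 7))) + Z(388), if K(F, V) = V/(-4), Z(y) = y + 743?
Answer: 7915/7 ≈ 1130.7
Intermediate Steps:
Z(y) = 743 + y
K(F, V) = -V/4 (K(F, V) = V*(-¼) = -V/4)
t(Y) = 1/(2*Y) (t(Y) = (-1 + 2)/(Y + Y) = 1/(2*Y))
J(t(K(-3, 7))) + Z(388) = 1/(2*((-¼*7))) + (743 + 388) = 1/(2*(-7/4)) + 1131 = (½)*(-4/7) + 1131 = -2/7 + 1131 = 7915/7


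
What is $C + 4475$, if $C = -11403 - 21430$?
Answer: $-28358$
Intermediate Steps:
$C = -32833$
$C + 4475 = -32833 + 4475 = -28358$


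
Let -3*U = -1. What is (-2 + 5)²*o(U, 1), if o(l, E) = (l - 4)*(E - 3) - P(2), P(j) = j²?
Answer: 30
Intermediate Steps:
U = ⅓ (U = -⅓*(-1) = ⅓ ≈ 0.33333)
o(l, E) = -4 + (-4 + l)*(-3 + E) (o(l, E) = (l - 4)*(E - 3) - 1*2² = (-4 + l)*(-3 + E) - 1*4 = (-4 + l)*(-3 + E) - 4 = -4 + (-4 + l)*(-3 + E))
(-2 + 5)²*o(U, 1) = (-2 + 5)²*(8 - 4*1 - 3*⅓ + 1*(⅓)) = 3²*(8 - 4 - 1 + ⅓) = 9*(10/3) = 30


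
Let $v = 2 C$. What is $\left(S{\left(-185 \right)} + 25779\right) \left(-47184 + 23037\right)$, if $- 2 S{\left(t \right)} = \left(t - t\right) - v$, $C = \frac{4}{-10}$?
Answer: $- \frac{3112379271}{5} \approx -6.2248 \cdot 10^{8}$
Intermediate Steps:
$C = - \frac{2}{5}$ ($C = 4 \left(- \frac{1}{10}\right) = - \frac{2}{5} \approx -0.4$)
$v = - \frac{4}{5}$ ($v = 2 \left(- \frac{2}{5}\right) = - \frac{4}{5} \approx -0.8$)
$S{\left(t \right)} = - \frac{2}{5}$ ($S{\left(t \right)} = - \frac{\left(t - t\right) - - \frac{4}{5}}{2} = - \frac{0 + \frac{4}{5}}{2} = \left(- \frac{1}{2}\right) \frac{4}{5} = - \frac{2}{5}$)
$\left(S{\left(-185 \right)} + 25779\right) \left(-47184 + 23037\right) = \left(- \frac{2}{5} + 25779\right) \left(-47184 + 23037\right) = \frac{128893}{5} \left(-24147\right) = - \frac{3112379271}{5}$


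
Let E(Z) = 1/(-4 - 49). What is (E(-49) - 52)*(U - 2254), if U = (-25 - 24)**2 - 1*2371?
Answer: 6131568/53 ≈ 1.1569e+5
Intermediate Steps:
E(Z) = -1/53 (E(Z) = 1/(-53) = -1/53)
U = 30 (U = (-49)**2 - 2371 = 2401 - 2371 = 30)
(E(-49) - 52)*(U - 2254) = (-1/53 - 52)*(30 - 2254) = -2757/53*(-2224) = 6131568/53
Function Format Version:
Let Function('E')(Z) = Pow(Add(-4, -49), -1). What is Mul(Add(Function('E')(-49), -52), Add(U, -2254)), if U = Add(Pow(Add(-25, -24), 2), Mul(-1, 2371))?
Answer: Rational(6131568, 53) ≈ 1.1569e+5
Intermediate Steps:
Function('E')(Z) = Rational(-1, 53) (Function('E')(Z) = Pow(-53, -1) = Rational(-1, 53))
U = 30 (U = Add(Pow(-49, 2), -2371) = Add(2401, -2371) = 30)
Mul(Add(Function('E')(-49), -52), Add(U, -2254)) = Mul(Add(Rational(-1, 53), -52), Add(30, -2254)) = Mul(Rational(-2757, 53), -2224) = Rational(6131568, 53)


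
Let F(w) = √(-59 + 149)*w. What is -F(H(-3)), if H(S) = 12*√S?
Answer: -36*I*√30 ≈ -197.18*I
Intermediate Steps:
F(w) = 3*w*√10 (F(w) = √90*w = (3*√10)*w = 3*w*√10)
-F(H(-3)) = -3*12*√(-3)*√10 = -3*12*(I*√3)*√10 = -3*12*I*√3*√10 = -36*I*√30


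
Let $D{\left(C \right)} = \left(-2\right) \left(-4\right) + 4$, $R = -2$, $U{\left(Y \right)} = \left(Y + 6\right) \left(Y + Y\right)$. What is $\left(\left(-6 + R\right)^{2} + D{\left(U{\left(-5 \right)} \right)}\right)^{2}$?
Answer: $5776$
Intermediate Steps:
$U{\left(Y \right)} = 2 Y \left(6 + Y\right)$ ($U{\left(Y \right)} = \left(6 + Y\right) 2 Y = 2 Y \left(6 + Y\right)$)
$D{\left(C \right)} = 12$ ($D{\left(C \right)} = 8 + 4 = 12$)
$\left(\left(-6 + R\right)^{2} + D{\left(U{\left(-5 \right)} \right)}\right)^{2} = \left(\left(-6 - 2\right)^{2} + 12\right)^{2} = \left(\left(-8\right)^{2} + 12\right)^{2} = \left(64 + 12\right)^{2} = 76^{2} = 5776$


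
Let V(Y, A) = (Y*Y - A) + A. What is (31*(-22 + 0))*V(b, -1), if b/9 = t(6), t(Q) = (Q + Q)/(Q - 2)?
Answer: -497178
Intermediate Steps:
t(Q) = 2*Q/(-2 + Q) (t(Q) = (2*Q)/(-2 + Q) = 2*Q/(-2 + Q))
b = 27 (b = 9*(2*6/(-2 + 6)) = 9*(2*6/4) = 9*(2*6*(1/4)) = 9*3 = 27)
V(Y, A) = Y**2 (V(Y, A) = (Y**2 - A) + A = Y**2)
(31*(-22 + 0))*V(b, -1) = (31*(-22 + 0))*27**2 = (31*(-22))*729 = -682*729 = -497178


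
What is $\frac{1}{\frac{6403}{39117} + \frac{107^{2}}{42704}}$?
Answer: $\frac{98261904}{42428485} \approx 2.3159$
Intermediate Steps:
$\frac{1}{\frac{6403}{39117} + \frac{107^{2}}{42704}} = \frac{1}{6403 \cdot \frac{1}{39117} + 11449 \cdot \frac{1}{42704}} = \frac{1}{\frac{6403}{39117} + \frac{11449}{42704}} = \frac{1}{\frac{42428485}{98261904}} = \frac{98261904}{42428485}$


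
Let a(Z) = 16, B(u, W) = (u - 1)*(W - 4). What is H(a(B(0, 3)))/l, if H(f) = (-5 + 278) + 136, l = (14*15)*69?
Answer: 409/14490 ≈ 0.028226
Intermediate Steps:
l = 14490 (l = 210*69 = 14490)
B(u, W) = (-1 + u)*(-4 + W)
H(f) = 409 (H(f) = 273 + 136 = 409)
H(a(B(0, 3)))/l = 409/14490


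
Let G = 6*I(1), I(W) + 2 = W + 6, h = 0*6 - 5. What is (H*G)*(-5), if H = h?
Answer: 750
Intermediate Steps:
h = -5 (h = 0 - 5 = -5)
H = -5
I(W) = 4 + W (I(W) = -2 + (W + 6) = -2 + (6 + W) = 4 + W)
G = 30 (G = 6*(4 + 1) = 6*5 = 30)
(H*G)*(-5) = -5*30*(-5) = -150*(-5) = 750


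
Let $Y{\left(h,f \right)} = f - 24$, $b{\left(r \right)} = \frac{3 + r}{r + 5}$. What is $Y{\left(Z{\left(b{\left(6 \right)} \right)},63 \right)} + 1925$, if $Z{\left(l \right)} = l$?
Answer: $1964$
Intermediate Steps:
$b{\left(r \right)} = \frac{3 + r}{5 + r}$
$Y{\left(h,f \right)} = -24 + f$ ($Y{\left(h,f \right)} = f - 24 = -24 + f$)
$Y{\left(Z{\left(b{\left(6 \right)} \right)},63 \right)} + 1925 = \left(-24 + 63\right) + 1925 = 39 + 1925 = 1964$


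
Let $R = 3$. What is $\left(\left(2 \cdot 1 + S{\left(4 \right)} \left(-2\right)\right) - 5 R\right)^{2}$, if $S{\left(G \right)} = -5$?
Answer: $9$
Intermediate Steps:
$\left(\left(2 \cdot 1 + S{\left(4 \right)} \left(-2\right)\right) - 5 R\right)^{2} = \left(\left(2 \cdot 1 - -10\right) - 15\right)^{2} = \left(\left(2 + 10\right) - 15\right)^{2} = \left(12 - 15\right)^{2} = \left(-3\right)^{2} = 9$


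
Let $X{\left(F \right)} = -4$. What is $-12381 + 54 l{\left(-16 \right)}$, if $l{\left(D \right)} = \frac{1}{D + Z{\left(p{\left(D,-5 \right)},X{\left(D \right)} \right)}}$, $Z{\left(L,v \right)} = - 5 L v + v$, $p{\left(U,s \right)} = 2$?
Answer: $- \frac{123783}{10} \approx -12378.0$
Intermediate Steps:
$Z{\left(L,v \right)} = v - 5 L v$ ($Z{\left(L,v \right)} = - 5 L v + v = v - 5 L v$)
$l{\left(D \right)} = \frac{1}{36 + D}$ ($l{\left(D \right)} = \frac{1}{D - 4 \left(1 - 10\right)} = \frac{1}{D - -36} = \frac{1}{D + 36} = \frac{1}{36 + D}$)
$-12381 + 54 l{\left(-16 \right)} = -12381 + \frac{54}{36 - 16} = -12381 + \frac{54}{20} = -12381 + 54 \cdot \frac{1}{20} = -12381 + \frac{27}{10} = - \frac{123783}{10}$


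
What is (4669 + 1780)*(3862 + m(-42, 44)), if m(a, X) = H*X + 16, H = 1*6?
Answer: 26711758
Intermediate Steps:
H = 6
m(a, X) = 16 + 6*X (m(a, X) = 6*X + 16 = 16 + 6*X)
(4669 + 1780)*(3862 + m(-42, 44)) = (4669 + 1780)*(3862 + (16 + 6*44)) = 6449*(3862 + (16 + 264)) = 6449*(3862 + 280) = 6449*4142 = 26711758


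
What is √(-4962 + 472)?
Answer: I*√4490 ≈ 67.007*I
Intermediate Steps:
√(-4962 + 472) = √(-4490) = I*√4490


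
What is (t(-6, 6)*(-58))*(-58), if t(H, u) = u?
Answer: 20184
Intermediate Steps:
(t(-6, 6)*(-58))*(-58) = (6*(-58))*(-58) = -348*(-58) = 20184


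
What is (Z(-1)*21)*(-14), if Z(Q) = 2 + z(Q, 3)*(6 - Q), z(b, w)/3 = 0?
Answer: -588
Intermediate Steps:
z(b, w) = 0 (z(b, w) = 3*0 = 0)
Z(Q) = 2 (Z(Q) = 2 + 0*(6 - Q) = 2 + 0 = 2)
(Z(-1)*21)*(-14) = (2*21)*(-14) = 42*(-14) = -588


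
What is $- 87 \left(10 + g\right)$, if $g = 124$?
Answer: $-11658$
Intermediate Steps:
$- 87 \left(10 + g\right) = - 87 \left(10 + 124\right) = \left(-87\right) 134 = -11658$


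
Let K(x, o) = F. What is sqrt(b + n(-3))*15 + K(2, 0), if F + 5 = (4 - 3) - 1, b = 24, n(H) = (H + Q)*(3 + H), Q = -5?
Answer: -5 + 30*sqrt(6) ≈ 68.485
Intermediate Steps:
n(H) = (-5 + H)*(3 + H) (n(H) = (H - 5)*(3 + H) = (-5 + H)*(3 + H))
F = -5 (F = -5 + ((4 - 3) - 1) = -5 + (1 - 1) = -5 + 0 = -5)
K(x, o) = -5
sqrt(b + n(-3))*15 + K(2, 0) = sqrt(24 + (-15 + (-3)**2 - 2*(-3)))*15 - 5 = sqrt(24 + (-15 + 9 + 6))*15 - 5 = sqrt(24 + 0)*15 - 5 = sqrt(24)*15 - 5 = (2*sqrt(6))*15 - 5 = 30*sqrt(6) - 5 = -5 + 30*sqrt(6)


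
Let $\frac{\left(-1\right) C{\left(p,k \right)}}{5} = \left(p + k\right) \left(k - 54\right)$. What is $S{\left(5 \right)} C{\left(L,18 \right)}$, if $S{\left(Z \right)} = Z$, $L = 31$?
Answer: $44100$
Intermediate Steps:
$C{\left(p,k \right)} = - 5 \left(-54 + k\right) \left(k + p\right)$ ($C{\left(p,k \right)} = - 5 \left(p + k\right) \left(k - 54\right) = - 5 \left(k + p\right) \left(-54 + k\right) = - 5 \left(-54 + k\right) \left(k + p\right)$)
$S{\left(5 \right)} C{\left(L,18 \right)} = 5 \left(- 5 \cdot 18^{2} + 270 \cdot 18 + 270 \cdot 31 - 90 \cdot 31\right) = 5 \left(\left(-5\right) 324 + 4860 + 8370 - 2790\right) = 5 \left(-1620 + 4860 + 8370 - 2790\right) = 5 \cdot 8820 = 44100$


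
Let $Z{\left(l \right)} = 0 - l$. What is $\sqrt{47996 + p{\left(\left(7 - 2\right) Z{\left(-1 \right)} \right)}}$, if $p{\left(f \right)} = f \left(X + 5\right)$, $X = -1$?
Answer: $4 \sqrt{3001} \approx 219.13$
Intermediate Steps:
$Z{\left(l \right)} = - l$
$p{\left(f \right)} = 4 f$ ($p{\left(f \right)} = f \left(-1 + 5\right) = f 4 = 4 f$)
$\sqrt{47996 + p{\left(\left(7 - 2\right) Z{\left(-1 \right)} \right)}} = \sqrt{47996 + 4 \left(7 - 2\right) \left(\left(-1\right) \left(-1\right)\right)} = \sqrt{47996 + 4 \cdot 5 \cdot 1} = \sqrt{47996 + 4 \cdot 5} = \sqrt{47996 + 20} = \sqrt{48016} = 4 \sqrt{3001}$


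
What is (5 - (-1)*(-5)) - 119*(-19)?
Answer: 2261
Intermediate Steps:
(5 - (-1)*(-5)) - 119*(-19) = (5 - 1*5) + 2261 = (5 - 5) + 2261 = 0 + 2261 = 2261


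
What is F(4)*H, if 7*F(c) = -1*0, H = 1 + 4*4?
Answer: 0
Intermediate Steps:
H = 17 (H = 1 + 16 = 17)
F(c) = 0 (F(c) = (-1*0)/7 = (⅐)*0 = 0)
F(4)*H = 0*17 = 0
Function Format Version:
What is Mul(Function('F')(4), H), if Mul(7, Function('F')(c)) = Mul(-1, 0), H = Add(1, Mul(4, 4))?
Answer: 0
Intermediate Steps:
H = 17 (H = Add(1, 16) = 17)
Function('F')(c) = 0 (Function('F')(c) = Mul(Rational(1, 7), Mul(-1, 0)) = Mul(Rational(1, 7), 0) = 0)
Mul(Function('F')(4), H) = Mul(0, 17) = 0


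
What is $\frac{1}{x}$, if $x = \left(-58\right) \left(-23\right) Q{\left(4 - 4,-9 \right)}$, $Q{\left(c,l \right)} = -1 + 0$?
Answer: $- \frac{1}{1334} \approx -0.00074963$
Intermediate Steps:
$Q{\left(c,l \right)} = -1$
$x = -1334$ ($x = \left(-58\right) \left(-23\right) \left(-1\right) = 1334 \left(-1\right) = -1334$)
$\frac{1}{x} = \frac{1}{-1334} = - \frac{1}{1334}$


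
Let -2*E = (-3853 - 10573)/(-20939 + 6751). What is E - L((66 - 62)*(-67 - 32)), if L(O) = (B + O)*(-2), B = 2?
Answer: -11187357/14188 ≈ -788.51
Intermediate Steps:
L(O) = -4 - 2*O (L(O) = (2 + O)*(-2) = -4 - 2*O)
E = -7213/14188 (E = -(-3853 - 10573)/(2*(-20939 + 6751)) = -(-7213)/(-14188) = -(-7213)*(-1)/14188 = -½*7213/7094 = -7213/14188 ≈ -0.50839)
E - L((66 - 62)*(-67 - 32)) = -7213/14188 - (-4 - 2*(66 - 62)*(-67 - 32)) = -7213/14188 - (-4 - 8*(-99)) = -7213/14188 - (-4 - 2*(-396)) = -7213/14188 - (-4 + 792) = -7213/14188 - 1*788 = -7213/14188 - 788 = -11187357/14188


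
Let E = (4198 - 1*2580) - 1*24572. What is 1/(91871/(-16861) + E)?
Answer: -1297/29778405 ≈ -4.3555e-5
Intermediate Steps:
E = -22954 (E = (4198 - 2580) - 24572 = 1618 - 24572 = -22954)
1/(91871/(-16861) + E) = 1/(91871/(-16861) - 22954) = 1/(91871*(-1/16861) - 22954) = 1/(-7067/1297 - 22954) = 1/(-29778405/1297) = -1297/29778405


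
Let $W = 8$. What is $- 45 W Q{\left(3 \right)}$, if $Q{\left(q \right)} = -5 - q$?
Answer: $2880$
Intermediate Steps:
$- 45 W Q{\left(3 \right)} = \left(-45\right) 8 \left(-5 - 3\right) = - 360 \left(-5 - 3\right) = \left(-360\right) \left(-8\right) = 2880$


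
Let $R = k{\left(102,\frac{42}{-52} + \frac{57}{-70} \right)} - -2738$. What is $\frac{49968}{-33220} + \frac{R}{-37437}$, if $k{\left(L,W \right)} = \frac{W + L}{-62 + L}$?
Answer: $- \frac{223142435419}{141465999675} \approx -1.5774$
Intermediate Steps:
$k{\left(L,W \right)} = \frac{L + W}{-62 + L}$
$R = \frac{6234659}{2275}$ ($R = \frac{102 + \left(\frac{42}{-52} + \frac{57}{-70}\right)}{-62 + 102} - -2738 = \frac{102 + \left(42 \left(- \frac{1}{52}\right) + 57 \left(- \frac{1}{70}\right)\right)}{40} + 2738 = \frac{102 - \frac{738}{455}}{40} + 2738 = \frac{1}{40} \cdot \frac{45672}{455} + 2738 = \frac{5709}{2275} + 2738 = \frac{6234659}{2275} \approx 2740.5$)
$\frac{49968}{-33220} + \frac{R}{-37437} = \frac{49968}{-33220} + \frac{6234659}{2275 \left(-37437\right)} = 49968 \left(- \frac{1}{33220}\right) + \frac{6234659}{2275} \left(- \frac{1}{37437}\right) = - \frac{12492}{8305} - \frac{6234659}{85169175} = - \frac{223142435419}{141465999675}$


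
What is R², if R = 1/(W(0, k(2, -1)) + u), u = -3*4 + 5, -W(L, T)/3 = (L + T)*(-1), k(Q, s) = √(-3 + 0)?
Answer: I/(2*(11*I + 21*√3)) ≈ 0.0038089 + 0.012595*I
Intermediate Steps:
k(Q, s) = I*√3 (k(Q, s) = √(-3) = I*√3)
W(L, T) = 3*L + 3*T (W(L, T) = -3*(L + T)*(-1) = -3*(-L - T) = 3*L + 3*T)
u = -7 (u = -12 + 5 = -7)
R = 1/(-7 + 3*I*√3) (R = 1/((3*0 + 3*(I*√3)) - 7) = 1/((0 + 3*I*√3) - 7) = 1/(3*I*√3 - 7) = 1/(-7 + 3*I*√3) ≈ -0.092105 - 0.06837*I)
R² = (-7/76 - 3*I*√3/76)²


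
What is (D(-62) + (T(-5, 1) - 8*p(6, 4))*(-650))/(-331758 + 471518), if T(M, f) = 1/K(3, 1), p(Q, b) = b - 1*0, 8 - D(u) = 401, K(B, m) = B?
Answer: 60571/419280 ≈ 0.14446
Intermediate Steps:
D(u) = -393 (D(u) = 8 - 1*401 = 8 - 401 = -393)
p(Q, b) = b (p(Q, b) = b + 0 = b)
T(M, f) = ⅓ (T(M, f) = 1/3 = ⅓)
(D(-62) + (T(-5, 1) - 8*p(6, 4))*(-650))/(-331758 + 471518) = (-393 + (⅓ - 8*4)*(-650))/(-331758 + 471518) = (-393 + (⅓ - 32)*(-650))/139760 = (-393 - 95/3*(-650))*(1/139760) = (-393 + 61750/3)*(1/139760) = (60571/3)*(1/139760) = 60571/419280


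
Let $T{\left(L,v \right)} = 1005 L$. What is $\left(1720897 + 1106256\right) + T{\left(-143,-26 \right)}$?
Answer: $2683438$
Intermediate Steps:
$\left(1720897 + 1106256\right) + T{\left(-143,-26 \right)} = \left(1720897 + 1106256\right) + 1005 \left(-143\right) = 2827153 - 143715 = 2683438$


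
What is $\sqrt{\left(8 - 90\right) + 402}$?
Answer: $8 \sqrt{5} \approx 17.889$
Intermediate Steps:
$\sqrt{\left(8 - 90\right) + 402} = \sqrt{-82 + 402} = \sqrt{320} = 8 \sqrt{5}$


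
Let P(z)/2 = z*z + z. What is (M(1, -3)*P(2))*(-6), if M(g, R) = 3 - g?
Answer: -144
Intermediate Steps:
P(z) = 2*z + 2*z² (P(z) = 2*(z*z + z) = 2*(z² + z) = 2*(z + z²) = 2*z + 2*z²)
(M(1, -3)*P(2))*(-6) = ((3 - 1*1)*(2*2*(1 + 2)))*(-6) = ((3 - 1)*(2*2*3))*(-6) = (2*12)*(-6) = 24*(-6) = -144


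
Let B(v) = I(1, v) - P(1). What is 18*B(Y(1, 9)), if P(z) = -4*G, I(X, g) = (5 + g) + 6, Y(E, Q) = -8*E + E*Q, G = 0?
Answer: 216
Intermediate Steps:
I(X, g) = 11 + g
P(z) = 0 (P(z) = -4*0 = 0)
B(v) = 11 + v (B(v) = (11 + v) - 1*0 = (11 + v) + 0 = 11 + v)
18*B(Y(1, 9)) = 18*(11 + 1*(-8 + 9)) = 18*(11 + 1*1) = 18*(11 + 1) = 18*12 = 216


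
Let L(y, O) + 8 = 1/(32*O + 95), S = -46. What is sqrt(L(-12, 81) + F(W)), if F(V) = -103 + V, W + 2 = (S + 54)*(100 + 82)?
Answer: sqrt(9696421054)/2687 ≈ 36.647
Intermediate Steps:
W = 1454 (W = -2 + (-46 + 54)*(100 + 82) = -2 + 8*182 = -2 + 1456 = 1454)
L(y, O) = -8 + 1/(95 + 32*O) (L(y, O) = -8 + 1/(32*O + 95) = -8 + 1/(95 + 32*O))
sqrt(L(-12, 81) + F(W)) = sqrt((-759 - 256*81)/(95 + 32*81) + (-103 + 1454)) = sqrt((-759 - 20736)/(95 + 2592) + 1351) = sqrt(-21495/2687 + 1351) = sqrt(3608642/2687) = sqrt(9696421054)/2687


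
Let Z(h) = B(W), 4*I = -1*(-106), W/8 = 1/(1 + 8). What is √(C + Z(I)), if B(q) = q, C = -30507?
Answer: I*√274555/3 ≈ 174.66*I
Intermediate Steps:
W = 8/9 (W = 8/(1 + 8) = 8/9 ≈ 0.88889)
I = 53/2 (I = (-1*(-106))/4 = (¼)*106 = 53/2 ≈ 26.500)
Z(h) = 8/9
√(C + Z(I)) = √(-30507 + 8/9) = √(-274555/9) = I*√274555/3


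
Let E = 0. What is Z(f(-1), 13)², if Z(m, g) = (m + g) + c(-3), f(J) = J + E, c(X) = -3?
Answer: 81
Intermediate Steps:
f(J) = J (f(J) = J + 0 = J)
Z(m, g) = -3 + g + m (Z(m, g) = (m + g) - 3 = (g + m) - 3 = -3 + g + m)
Z(f(-1), 13)² = (-3 + 13 - 1)² = 9² = 81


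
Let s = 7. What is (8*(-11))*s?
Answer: -616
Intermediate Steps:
(8*(-11))*s = (8*(-11))*7 = -88*7 = -616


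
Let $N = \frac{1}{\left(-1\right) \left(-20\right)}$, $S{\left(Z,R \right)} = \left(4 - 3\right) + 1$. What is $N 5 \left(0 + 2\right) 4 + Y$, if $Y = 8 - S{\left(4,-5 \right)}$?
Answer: $8$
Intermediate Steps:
$S{\left(Z,R \right)} = 2$ ($S{\left(Z,R \right)} = 1 + 1 = 2$)
$Y = 6$ ($Y = 8 - 2 = 6$)
$N = \frac{1}{20} \approx 0.05$
$N 5 \left(0 + 2\right) 4 + Y = \frac{5 \left(0 + 2\right) 4}{20} + 6 = \frac{5 \cdot 2 \cdot 4}{20} + 6 = \frac{10 \cdot 4}{20} + 6 = \frac{1}{20} \cdot 40 + 6 = 2 + 6 = 8$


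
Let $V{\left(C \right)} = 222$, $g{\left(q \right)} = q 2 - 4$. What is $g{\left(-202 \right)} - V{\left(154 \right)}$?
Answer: $-630$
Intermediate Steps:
$g{\left(q \right)} = -4 + 2 q$ ($g{\left(q \right)} = 2 q - 4 = -4 + 2 q$)
$g{\left(-202 \right)} - V{\left(154 \right)} = \left(-4 + 2 \left(-202\right)\right) - 222 = \left(-4 - 404\right) - 222 = -408 - 222 = -630$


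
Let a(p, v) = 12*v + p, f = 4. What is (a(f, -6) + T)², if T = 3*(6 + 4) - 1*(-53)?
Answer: 225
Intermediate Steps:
T = 83 (T = 3*10 + 53 = 30 + 53 = 83)
a(p, v) = p + 12*v
(a(f, -6) + T)² = ((4 + 12*(-6)) + 83)² = ((4 - 72) + 83)² = (-68 + 83)² = 15² = 225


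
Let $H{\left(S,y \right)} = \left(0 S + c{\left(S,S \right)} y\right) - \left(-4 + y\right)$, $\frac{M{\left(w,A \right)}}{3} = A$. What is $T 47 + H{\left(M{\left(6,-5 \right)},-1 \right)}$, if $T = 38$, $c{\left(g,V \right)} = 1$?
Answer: $1790$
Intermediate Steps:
$M{\left(w,A \right)} = 3 A$
$H{\left(S,y \right)} = 4$ ($H{\left(S,y \right)} = \left(0 S + 1 y\right) - \left(-4 + y\right) = \left(0 + y\right) - \left(-4 + y\right) = y - \left(-4 + y\right) = 4$)
$T 47 + H{\left(M{\left(6,-5 \right)},-1 \right)} = 38 \cdot 47 + 4 = 1786 + 4 = 1790$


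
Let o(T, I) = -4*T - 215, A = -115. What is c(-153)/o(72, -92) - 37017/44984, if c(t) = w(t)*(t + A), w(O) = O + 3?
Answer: -1826976351/22626952 ≈ -80.743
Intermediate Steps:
w(O) = 3 + O
c(t) = (-115 + t)*(3 + t) (c(t) = (3 + t)*(t - 115) = (3 + t)*(-115 + t) = (-115 + t)*(3 + t))
o(T, I) = -215 - 4*T
c(-153)/o(72, -92) - 37017/44984 = ((-115 - 153)*(3 - 153))/(-215 - 4*72) - 37017/44984 = (-268*(-150))/(-215 - 288) - 37017*1/44984 = 40200/(-503) - 37017/44984 = 40200*(-1/503) - 37017/44984 = -40200/503 - 37017/44984 = -1826976351/22626952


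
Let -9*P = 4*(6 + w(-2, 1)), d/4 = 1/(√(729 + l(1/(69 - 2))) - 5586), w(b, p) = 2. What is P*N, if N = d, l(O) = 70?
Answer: 238336/93607791 + 128*√799/280823373 ≈ 0.0025590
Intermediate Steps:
d = 4/(-5586 + √799) (d = 4/(√(729 + 70) - 5586) = 4/(√799 - 5586) = 4/(-5586 + √799) ≈ -0.00071972)
N = -22344/31202597 - 4*√799/31202597 ≈ -0.00071972
P = -32/9 (P = -4*(6 + 2)/9 = -4*8/9 = -⅑*32 = -32/9 ≈ -3.5556)
P*N = -32*(-22344/31202597 - 4*√799/31202597)/9 = 238336/93607791 + 128*√799/280823373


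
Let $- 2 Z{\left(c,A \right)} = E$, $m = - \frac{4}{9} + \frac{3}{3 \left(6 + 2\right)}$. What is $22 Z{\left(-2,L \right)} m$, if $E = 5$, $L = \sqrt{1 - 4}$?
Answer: $\frac{1265}{72} \approx 17.569$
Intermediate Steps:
$L = i \sqrt{3}$ ($L = \sqrt{-3} = i \sqrt{3} \approx 1.732 i$)
$m = - \frac{23}{72}$ ($m = \left(-4\right) \frac{1}{9} + \frac{3}{3 \cdot 8} = - \frac{4}{9} + \frac{3}{24} = - \frac{4}{9} + 3 \cdot \frac{1}{24} = - \frac{4}{9} + \frac{1}{8} = - \frac{23}{72} \approx -0.31944$)
$Z{\left(c,A \right)} = - \frac{5}{2}$ ($Z{\left(c,A \right)} = \left(- \frac{1}{2}\right) 5 = - \frac{5}{2}$)
$22 Z{\left(-2,L \right)} m = 22 \left(- \frac{5}{2}\right) \left(- \frac{23}{72}\right) = \left(-55\right) \left(- \frac{23}{72}\right) = \frac{1265}{72}$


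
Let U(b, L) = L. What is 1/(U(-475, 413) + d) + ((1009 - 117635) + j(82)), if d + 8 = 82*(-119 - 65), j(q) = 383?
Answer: -1706795970/14683 ≈ -1.1624e+5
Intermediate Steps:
d = -15096 (d = -8 + 82*(-119 - 65) = -8 + 82*(-184) = -8 - 15088 = -15096)
1/(U(-475, 413) + d) + ((1009 - 117635) + j(82)) = 1/(413 - 15096) + ((1009 - 117635) + 383) = 1/(-14683) + (-116626 + 383) = -1/14683 - 116243 = -1706795970/14683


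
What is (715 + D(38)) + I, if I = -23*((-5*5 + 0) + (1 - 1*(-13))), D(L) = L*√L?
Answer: 968 + 38*√38 ≈ 1202.2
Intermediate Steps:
D(L) = L^(3/2)
I = 253 (I = -23*((-25 + 0) + (1 + 13)) = -23*(-25 + 14) = -23*(-11) = 253)
(715 + D(38)) + I = (715 + 38^(3/2)) + 253 = (715 + 38*√38) + 253 = 968 + 38*√38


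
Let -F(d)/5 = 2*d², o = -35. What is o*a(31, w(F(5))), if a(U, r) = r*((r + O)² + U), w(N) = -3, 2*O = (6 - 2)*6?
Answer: 11760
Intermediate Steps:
F(d) = -10*d²
O = 12 (O = ((6 - 2)*6)/2 = (4*6)/2 = (½)*24 = 12)
a(U, r) = r*(U + (12 + r)²) (a(U, r) = r*((r + 12)² + U) = r*((12 + r)² + U) = r*(U + (12 + r)²))
o*a(31, w(F(5))) = -(-105)*(31 + (12 - 3)²) = -(-105)*(31 + 9²) = -(-105)*(31 + 81) = -(-105)*112 = -35*(-336) = 11760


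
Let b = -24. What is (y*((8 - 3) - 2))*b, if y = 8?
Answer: -576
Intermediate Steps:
(y*((8 - 3) - 2))*b = (8*((8 - 3) - 2))*(-24) = (8*(5 - 2))*(-24) = (8*3)*(-24) = 24*(-24) = -576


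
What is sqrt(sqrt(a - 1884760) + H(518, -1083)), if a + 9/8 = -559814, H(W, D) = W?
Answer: sqrt(2072 + 23*I*sqrt(73938))/2 ≈ 32.902 + 23.76*I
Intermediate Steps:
a = -4478521/8 (a = -9/8 - 559814 = -4478521/8 ≈ -5.5982e+5)
sqrt(sqrt(a - 1884760) + H(518, -1083)) = sqrt(sqrt(-4478521/8 - 1884760) + 518) = sqrt(sqrt(-19556601/8) + 518) = sqrt(23*I*sqrt(73938)/4 + 518) = sqrt(518 + 23*I*sqrt(73938)/4)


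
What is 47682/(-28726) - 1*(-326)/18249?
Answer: -430392071/262110387 ≈ -1.6420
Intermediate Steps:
47682/(-28726) - 1*(-326)/18249 = 47682*(-1/28726) + 326*(1/18249) = -23841/14363 + 326/18249 = -430392071/262110387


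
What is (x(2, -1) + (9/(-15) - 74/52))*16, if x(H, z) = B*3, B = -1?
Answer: -5224/65 ≈ -80.369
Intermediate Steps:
x(H, z) = -3 (x(H, z) = -1*3 = -3)
(x(2, -1) + (9/(-15) - 74/52))*16 = (-3 + (9/(-15) - 74/52))*16 = (-3 + (9*(-1/15) - 74*1/52))*16 = (-3 + (-3/5 - 37/26))*16 = (-3 - 263/130)*16 = -653/130*16 = -5224/65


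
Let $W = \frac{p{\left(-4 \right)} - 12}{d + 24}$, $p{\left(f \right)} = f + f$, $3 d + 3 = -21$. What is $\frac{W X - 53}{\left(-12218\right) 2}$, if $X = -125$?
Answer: $- \frac{413}{97744} \approx -0.0042253$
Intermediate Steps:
$d = -8$ ($d = -1 + \frac{1}{3} \left(-21\right) = -1 - 7 = -8$)
$p{\left(f \right)} = 2 f$
$W = - \frac{5}{4}$ ($W = \frac{2 \left(-4\right) - 12}{-8 + 24} = \frac{-8 - 12}{16} = \left(-20\right) \frac{1}{16} = - \frac{5}{4} \approx -1.25$)
$\frac{W X - 53}{\left(-12218\right) 2} = \frac{\left(- \frac{5}{4}\right) \left(-125\right) - 53}{\left(-12218\right) 2} = \frac{\frac{625}{4} - 53}{-24436} = \frac{413}{4} \left(- \frac{1}{24436}\right) = - \frac{413}{97744}$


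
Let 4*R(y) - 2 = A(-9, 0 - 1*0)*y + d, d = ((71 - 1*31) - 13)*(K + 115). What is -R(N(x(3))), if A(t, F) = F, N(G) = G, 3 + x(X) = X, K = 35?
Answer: -1013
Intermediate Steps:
x(X) = -3 + X
d = 4050 (d = ((71 - 1*31) - 13)*(35 + 115) = ((71 - 31) - 13)*150 = (40 - 13)*150 = 27*150 = 4050)
R(y) = 1013 (R(y) = ½ + ((0 - 1*0)*y + 4050)/4 = ½ + ((0 + 0)*y + 4050)/4 = ½ + (0*y + 4050)/4 = ½ + (0 + 4050)/4 = ½ + (¼)*4050 = ½ + 2025/2 = 1013)
-R(N(x(3))) = -1*1013 = -1013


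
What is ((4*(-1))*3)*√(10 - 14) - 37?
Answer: -37 - 24*I ≈ -37.0 - 24.0*I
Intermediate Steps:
((4*(-1))*3)*√(10 - 14) - 37 = (-4*3)*√(-4) - 37 = -24*I - 37 = -37 - 24*I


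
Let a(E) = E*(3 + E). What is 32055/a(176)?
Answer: 32055/31504 ≈ 1.0175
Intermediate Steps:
32055/a(176) = 32055/((176*(3 + 176))) = 32055/((176*179)) = 32055/31504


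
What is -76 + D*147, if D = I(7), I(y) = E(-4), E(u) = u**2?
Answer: 2276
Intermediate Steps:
I(y) = 16 (I(y) = (-4)**2 = 16)
D = 16
-76 + D*147 = -76 + 16*147 = -76 + 2352 = 2276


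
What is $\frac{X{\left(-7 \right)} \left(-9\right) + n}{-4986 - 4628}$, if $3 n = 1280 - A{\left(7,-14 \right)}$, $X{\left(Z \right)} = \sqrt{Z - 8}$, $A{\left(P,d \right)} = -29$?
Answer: $- \frac{119}{2622} + \frac{9 i \sqrt{15}}{9614} \approx -0.045385 + 0.0036256 i$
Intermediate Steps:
$X{\left(Z \right)} = \sqrt{-8 + Z}$
$n = \frac{1309}{3}$ ($n = \frac{1280 - -29}{3} = \frac{1280 + 29}{3} = \frac{1}{3} \cdot 1309 = \frac{1309}{3} \approx 436.33$)
$\frac{X{\left(-7 \right)} \left(-9\right) + n}{-4986 - 4628} = \frac{\sqrt{-8 - 7} \left(-9\right) + \frac{1309}{3}}{-4986 - 4628} = \frac{\sqrt{-15} \left(-9\right) + \frac{1309}{3}}{-9614} = \left(i \sqrt{15} \left(-9\right) + \frac{1309}{3}\right) \left(- \frac{1}{9614}\right) = \left(- 9 i \sqrt{15} + \frac{1309}{3}\right) \left(- \frac{1}{9614}\right) = \left(\frac{1309}{3} - 9 i \sqrt{15}\right) \left(- \frac{1}{9614}\right) = - \frac{119}{2622} + \frac{9 i \sqrt{15}}{9614}$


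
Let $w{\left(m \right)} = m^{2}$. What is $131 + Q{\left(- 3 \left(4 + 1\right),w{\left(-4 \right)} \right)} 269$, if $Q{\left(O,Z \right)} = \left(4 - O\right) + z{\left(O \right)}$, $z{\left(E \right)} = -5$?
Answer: $3897$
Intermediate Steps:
$Q{\left(O,Z \right)} = -1 - O$ ($Q{\left(O,Z \right)} = \left(4 - O\right) - 5 = -1 - O$)
$131 + Q{\left(- 3 \left(4 + 1\right),w{\left(-4 \right)} \right)} 269 = 131 + \left(-1 - - 3 \left(4 + 1\right)\right) 269 = 131 + \left(-1 - \left(-3\right) 5\right) 269 = 131 + \left(-1 - -15\right) 269 = 131 + \left(-1 + 15\right) 269 = 131 + 14 \cdot 269 = 131 + 3766 = 3897$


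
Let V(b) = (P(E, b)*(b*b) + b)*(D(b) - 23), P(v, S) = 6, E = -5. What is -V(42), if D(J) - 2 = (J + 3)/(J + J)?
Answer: 434907/2 ≈ 2.1745e+5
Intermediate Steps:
D(J) = 2 + (3 + J)/(2*J) (D(J) = 2 + (J + 3)/(J + J) = 2 + (3 + J)/((2*J)) = 2 + (3 + J)*(1/(2*J)) = 2 + (3 + J)/(2*J))
V(b) = (-23 + (3 + 5*b)/(2*b))*(b + 6*b²) (V(b) = (6*(b*b) + b)*((3 + 5*b)/(2*b) - 23) = (6*b² + b)*(-23 + (3 + 5*b)/(2*b)) = (b + 6*b²)*(-23 + (3 + 5*b)/(2*b)) = (-23 + (3 + 5*b)/(2*b))*(b + 6*b²))
-V(42) = -(3/2 - 123*42² - 23/2*42) = -(3/2 - 123*1764 - 483) = -(3/2 - 216972 - 483) = -1*(-434907/2) = 434907/2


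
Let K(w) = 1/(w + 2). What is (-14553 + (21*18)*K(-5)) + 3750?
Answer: -10929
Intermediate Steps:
K(w) = 1/(2 + w)
(-14553 + (21*18)*K(-5)) + 3750 = (-14553 + (21*18)/(2 - 5)) + 3750 = (-14553 + 378/(-3)) + 3750 = (-14553 + 378*(-⅓)) + 3750 = (-14553 - 126) + 3750 = -14679 + 3750 = -10929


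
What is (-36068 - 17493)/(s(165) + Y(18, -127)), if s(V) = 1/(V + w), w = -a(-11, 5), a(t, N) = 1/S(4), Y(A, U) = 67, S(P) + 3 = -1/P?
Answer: -115102589/143996 ≈ -799.35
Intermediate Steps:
S(P) = -3 - 1/P
a(t, N) = -4/13 (a(t, N) = 1/(-3 - 1/4) = 1/(-3 - 1*¼) = 1/(-3 - ¼) = 1/(-13/4) = -4/13)
w = 4/13 (w = -1*(-4/13) = 4/13 ≈ 0.30769)
s(V) = 1/(4/13 + V) (s(V) = 1/(V + 4/13) = 1/(4/13 + V))
(-36068 - 17493)/(s(165) + Y(18, -127)) = (-36068 - 17493)/(13/(4 + 13*165) + 67) = -53561/(13/(4 + 2145) + 67) = -53561/(13/2149 + 67) = -53561/143996/2149 = -53561*2149/143996 = -115102589/143996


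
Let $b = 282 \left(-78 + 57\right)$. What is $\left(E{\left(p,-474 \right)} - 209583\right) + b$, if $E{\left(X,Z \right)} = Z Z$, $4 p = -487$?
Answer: $9171$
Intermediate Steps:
$p = - \frac{487}{4}$ ($p = \frac{1}{4} \left(-487\right) = - \frac{487}{4} \approx -121.75$)
$E{\left(X,Z \right)} = Z^{2}$
$b = -5922$ ($b = 282 \left(-21\right) = -5922$)
$\left(E{\left(p,-474 \right)} - 209583\right) + b = \left(\left(-474\right)^{2} - 209583\right) - 5922 = \left(224676 - 209583\right) - 5922 = 15093 - 5922 = 9171$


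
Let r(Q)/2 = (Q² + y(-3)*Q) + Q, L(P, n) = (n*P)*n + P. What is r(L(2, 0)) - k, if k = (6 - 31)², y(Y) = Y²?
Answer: -577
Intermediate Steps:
L(P, n) = P + P*n² (L(P, n) = (P*n)*n + P = P*n² + P = P + P*n²)
k = 625 (k = (-25)² = 625)
r(Q) = 2*Q² + 20*Q (r(Q) = 2*((Q² + (-3)²*Q) + Q) = 2*((Q² + 9*Q) + Q) = 2*(Q² + 10*Q) = 2*Q² + 20*Q)
r(L(2, 0)) - k = 2*(2*(1 + 0²))*(10 + 2*(1 + 0²)) - 1*625 = 2*(2*(1 + 0))*(10 + 2*(1 + 0)) - 625 = 2*(2*1)*(10 + 2*1) - 625 = 2*2*(10 + 2) - 625 = 2*2*12 - 625 = 48 - 625 = -577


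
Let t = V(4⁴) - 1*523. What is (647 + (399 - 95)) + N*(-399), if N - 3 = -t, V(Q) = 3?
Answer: -207726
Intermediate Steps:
t = -520 (t = 3 - 1*523 = 3 - 523 = -520)
N = 523 (N = 3 - 1*(-520) = 3 + 520 = 523)
(647 + (399 - 95)) + N*(-399) = (647 + (399 - 95)) + 523*(-399) = (647 + 304) - 208677 = 951 - 208677 = -207726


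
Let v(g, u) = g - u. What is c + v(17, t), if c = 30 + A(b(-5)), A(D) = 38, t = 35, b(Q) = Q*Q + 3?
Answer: 50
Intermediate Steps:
b(Q) = 3 + Q² (b(Q) = Q² + 3 = 3 + Q²)
c = 68 (c = 30 + 38 = 68)
c + v(17, t) = 68 + (17 - 1*35) = 68 + (17 - 35) = 68 - 18 = 50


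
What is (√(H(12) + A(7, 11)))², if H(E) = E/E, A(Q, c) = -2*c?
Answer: -21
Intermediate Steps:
H(E) = 1
(√(H(12) + A(7, 11)))² = (√(1 - 2*11))² = (√(1 - 22))² = (√(-21))² = (I*√21)² = -21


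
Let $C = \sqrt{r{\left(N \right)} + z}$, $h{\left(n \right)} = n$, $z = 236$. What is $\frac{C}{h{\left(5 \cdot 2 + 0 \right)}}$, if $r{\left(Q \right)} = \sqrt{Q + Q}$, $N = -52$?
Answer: $\frac{\sqrt{236 + 2 i \sqrt{26}}}{10} \approx 1.5366 + 0.033184 i$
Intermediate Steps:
$r{\left(Q \right)} = \sqrt{2} \sqrt{Q}$ ($r{\left(Q \right)} = \sqrt{2 Q} = \sqrt{2} \sqrt{Q}$)
$C = \sqrt{236 + 2 i \sqrt{26}}$ ($C = \sqrt{\sqrt{2} \sqrt{-52} + 236} = \sqrt{\sqrt{2} \cdot 2 i \sqrt{13} + 236} = \sqrt{2 i \sqrt{26} + 236} = \sqrt{236 + 2 i \sqrt{26}} \approx 15.366 + 0.33184 i$)
$\frac{C}{h{\left(5 \cdot 2 + 0 \right)}} = \frac{\sqrt{236 + 2 i \sqrt{26}}}{5 \cdot 2 + 0} = \frac{\sqrt{236 + 2 i \sqrt{26}}}{10 + 0} = \frac{\sqrt{236 + 2 i \sqrt{26}}}{10}$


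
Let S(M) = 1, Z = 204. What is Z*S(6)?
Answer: 204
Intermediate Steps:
Z*S(6) = 204*1 = 204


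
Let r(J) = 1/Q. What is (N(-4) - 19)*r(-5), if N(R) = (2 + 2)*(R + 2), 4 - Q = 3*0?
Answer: -27/4 ≈ -6.7500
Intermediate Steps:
Q = 4 (Q = 4 - 3*0 = 4 - 1*0 = 4 + 0 = 4)
N(R) = 8 + 4*R (N(R) = 4*(2 + R) = 8 + 4*R)
r(J) = 1/4
(N(-4) - 19)*r(-5) = ((8 + 4*(-4)) - 19)*(1/4) = ((8 - 16) - 19)*(1/4) = (-8 - 19)*(1/4) = -27*1/4 = -27/4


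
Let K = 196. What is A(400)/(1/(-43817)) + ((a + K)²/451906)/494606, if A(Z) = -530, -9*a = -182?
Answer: 2145136559824533031/92371168071 ≈ 2.3223e+7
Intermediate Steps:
a = 182/9 (a = -⅑*(-182) = 182/9 ≈ 20.222)
A(400)/(1/(-43817)) + ((a + K)²/451906)/494606 = -530/(1/(-43817)) + ((182/9 + 196)²/451906)/494606 = -530/(-1/43817) + ((1946/9)²*(1/451906))*(1/494606) = -530*(-43817) + ((3786916/81)*(1/451906))*(1/494606) = 23223010 + (270494/2614599)*(1/494606) = 23223010 + 19321/92371168071 = 2145136559824533031/92371168071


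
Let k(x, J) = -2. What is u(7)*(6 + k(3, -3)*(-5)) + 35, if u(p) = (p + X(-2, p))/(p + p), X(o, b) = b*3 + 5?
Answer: 509/7 ≈ 72.714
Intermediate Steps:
X(o, b) = 5 + 3*b (X(o, b) = 3*b + 5 = 5 + 3*b)
u(p) = (5 + 4*p)/(2*p) (u(p) = (p + (5 + 3*p))/(p + p) = (5 + 4*p)/((2*p)) = (5 + 4*p)*(1/(2*p)) = (5 + 4*p)/(2*p))
u(7)*(6 + k(3, -3)*(-5)) + 35 = (2 + (5/2)/7)*(6 - 2*(-5)) + 35 = (2 + (5/2)*(⅐))*(6 + 10) + 35 = (2 + 5/14)*16 + 35 = (33/14)*16 + 35 = 264/7 + 35 = 509/7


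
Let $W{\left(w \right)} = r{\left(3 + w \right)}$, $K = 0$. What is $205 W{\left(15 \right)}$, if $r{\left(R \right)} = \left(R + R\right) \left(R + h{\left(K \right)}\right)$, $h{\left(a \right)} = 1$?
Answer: $140220$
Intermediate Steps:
$r{\left(R \right)} = 2 R \left(1 + R\right)$ ($r{\left(R \right)} = \left(R + R\right) \left(R + 1\right) = 2 R \left(1 + R\right)$)
$W{\left(w \right)} = 2 \left(3 + w\right) \left(4 + w\right)$ ($W{\left(w \right)} = 2 \left(3 + w\right) \left(1 + \left(3 + w\right)\right) = 2 \left(3 + w\right) \left(4 + w\right)$)
$205 W{\left(15 \right)} = 205 \cdot 2 \left(3 + 15\right) \left(4 + 15\right) = 205 \cdot 2 \cdot 18 \cdot 19 = 205 \cdot 684 = 140220$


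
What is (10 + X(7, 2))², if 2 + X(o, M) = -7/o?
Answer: 49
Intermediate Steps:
X(o, M) = -2 - 7/o
(10 + X(7, 2))² = (10 + (-2 - 7/7))² = (10 + (-2 - 7*⅐))² = (10 + (-2 - 1))² = (10 - 3)² = 7² = 49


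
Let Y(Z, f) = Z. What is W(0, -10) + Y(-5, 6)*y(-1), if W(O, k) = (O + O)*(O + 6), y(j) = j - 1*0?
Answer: 5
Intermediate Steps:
y(j) = j (y(j) = j + 0 = j)
W(O, k) = 2*O*(6 + O) (W(O, k) = (2*O)*(6 + O) = 2*O*(6 + O))
W(0, -10) + Y(-5, 6)*y(-1) = 2*0*(6 + 0) - 5*(-1) = 2*0*6 + 5 = 0 + 5 = 5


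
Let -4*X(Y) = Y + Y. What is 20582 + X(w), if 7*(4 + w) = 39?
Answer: 288137/14 ≈ 20581.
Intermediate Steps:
w = 11/7 (w = -4 + (⅐)*39 = -4 + 39/7 = 11/7 ≈ 1.5714)
X(Y) = -Y/2 (X(Y) = -(Y + Y)/4 = -Y/2)
20582 + X(w) = 20582 - ½*11/7 = 20582 - 11/14 = 288137/14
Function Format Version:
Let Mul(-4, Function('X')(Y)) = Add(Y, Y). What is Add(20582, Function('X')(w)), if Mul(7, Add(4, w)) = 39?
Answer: Rational(288137, 14) ≈ 20581.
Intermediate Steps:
w = Rational(11, 7) (w = Add(-4, Mul(Rational(1, 7), 39)) = Add(-4, Rational(39, 7)) = Rational(11, 7) ≈ 1.5714)
Function('X')(Y) = Mul(Rational(-1, 2), Y) (Function('X')(Y) = Mul(Rational(-1, 4), Add(Y, Y)) = Mul(Rational(-1, 4), Mul(2, Y)) = Mul(Rational(-1, 2), Y))
Add(20582, Function('X')(w)) = Add(20582, Mul(Rational(-1, 2), Rational(11, 7))) = Add(20582, Rational(-11, 14)) = Rational(288137, 14)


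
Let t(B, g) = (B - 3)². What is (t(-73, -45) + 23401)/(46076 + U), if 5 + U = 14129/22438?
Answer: 654673526/1033755227 ≈ 0.63330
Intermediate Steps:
U = -98061/22438 (U = -5 + 14129/22438 = -98061/22438 ≈ -4.3703)
t(B, g) = (-3 + B)²
(t(-73, -45) + 23401)/(46076 + U) = ((-3 - 73)² + 23401)/(46076 - 98061/22438) = ((-76)² + 23401)/(1033755227/22438) = (5776 + 23401)*(22438/1033755227) = 29177*(22438/1033755227) = 654673526/1033755227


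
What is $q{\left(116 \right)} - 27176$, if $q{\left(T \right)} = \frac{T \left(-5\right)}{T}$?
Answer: $-27181$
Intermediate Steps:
$q{\left(T \right)} = -5$ ($q{\left(T \right)} = \frac{\left(-5\right) T}{T} = -5$)
$q{\left(116 \right)} - 27176 = -5 - 27176 = -27181$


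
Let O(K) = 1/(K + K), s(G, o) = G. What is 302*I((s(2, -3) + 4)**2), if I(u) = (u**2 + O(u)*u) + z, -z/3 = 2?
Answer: 389731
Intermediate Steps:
z = -6 (z = -3*2 = -6)
O(K) = 1/(2*K)
I(u) = -11/2 + u**2 (I(u) = (u**2 + (1/(2*u))*u) - 6 = (u**2 + 1/2) - 6 = (1/2 + u**2) - 6 = -11/2 + u**2)
302*I((s(2, -3) + 4)**2) = 302*(-11/2 + ((2 + 4)**2)**2) = 302*(-11/2 + (6**2)**2) = 302*(-11/2 + 36**2) = 302*(-11/2 + 1296) = 302*(2581/2) = 389731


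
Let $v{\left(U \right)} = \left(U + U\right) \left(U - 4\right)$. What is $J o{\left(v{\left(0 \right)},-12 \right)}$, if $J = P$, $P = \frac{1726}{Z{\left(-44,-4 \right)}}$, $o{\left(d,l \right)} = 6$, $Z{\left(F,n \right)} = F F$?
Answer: $\frac{2589}{484} \approx 5.3492$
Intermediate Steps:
$Z{\left(F,n \right)} = F^{2}$
$v{\left(U \right)} = 2 U \left(-4 + U\right)$
$P = \frac{863}{968}$ ($P = \frac{1726}{\left(-44\right)^{2}} = \frac{1726}{1936} = 1726 \cdot \frac{1}{1936} = \frac{863}{968} \approx 0.89153$)
$J = \frac{863}{968} \approx 0.89153$
$J o{\left(v{\left(0 \right)},-12 \right)} = \frac{863}{968} \cdot 6 = \frac{2589}{484}$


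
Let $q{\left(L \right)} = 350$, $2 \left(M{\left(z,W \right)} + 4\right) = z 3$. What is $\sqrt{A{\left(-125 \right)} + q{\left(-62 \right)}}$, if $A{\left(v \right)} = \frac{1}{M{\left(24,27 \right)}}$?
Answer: $\frac{\sqrt{22402}}{8} \approx 18.709$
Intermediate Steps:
$M{\left(z,W \right)} = -4 + \frac{3 z}{2}$ ($M{\left(z,W \right)} = -4 + \frac{z 3}{2} = -4 + \frac{3 z}{2}$)
$A{\left(v \right)} = \frac{1}{32}$ ($A{\left(v \right)} = \frac{1}{-4 + \frac{3}{2} \cdot 24} = \frac{1}{-4 + 36} = \frac{1}{32}$)
$\sqrt{A{\left(-125 \right)} + q{\left(-62 \right)}} = \sqrt{\frac{1}{32} + 350} = \sqrt{\frac{11201}{32}} = \frac{\sqrt{22402}}{8}$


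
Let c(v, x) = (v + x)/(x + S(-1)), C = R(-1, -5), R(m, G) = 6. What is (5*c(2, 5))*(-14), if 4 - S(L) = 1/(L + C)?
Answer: -1225/22 ≈ -55.682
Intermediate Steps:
C = 6
S(L) = 4 - 1/(6 + L) (S(L) = 4 - 1/(L + 6) = 4 - 1/(6 + L))
c(v, x) = (v + x)/(19/5 + x) (c(v, x) = (v + x)/(x + (23 + 4*(-1))/(6 - 1)) = (v + x)/(x + (23 - 4)/5) = (v + x)/(x + (⅕)*19) = (v + x)/(x + 19/5) = (v + x)/(19/5 + x))
(5*c(2, 5))*(-14) = (5*(5*(2 + 5)/(19 + 5*5)))*(-14) = (5*(5*7/(19 + 25)))*(-14) = (5*(5*7/44))*(-14) = (5*(5*(1/44)*7))*(-14) = (5*(35/44))*(-14) = (175/44)*(-14) = -1225/22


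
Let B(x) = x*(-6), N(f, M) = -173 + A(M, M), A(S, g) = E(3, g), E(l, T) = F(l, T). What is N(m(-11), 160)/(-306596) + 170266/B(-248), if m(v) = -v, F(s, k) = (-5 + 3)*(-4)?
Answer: 6525390007/57026856 ≈ 114.43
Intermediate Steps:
F(s, k) = 8 (F(s, k) = -2*(-4) = 8)
E(l, T) = 8
A(S, g) = 8
N(f, M) = -165 (N(f, M) = -173 + 8 = -165)
B(x) = -6*x
N(m(-11), 160)/(-306596) + 170266/B(-248) = -165/(-306596) + 170266/((-6*(-248))) = -165*(-1/306596) + 170266/1488 = 165/306596 + 170266*(1/1488) = 165/306596 + 85133/744 = 6525390007/57026856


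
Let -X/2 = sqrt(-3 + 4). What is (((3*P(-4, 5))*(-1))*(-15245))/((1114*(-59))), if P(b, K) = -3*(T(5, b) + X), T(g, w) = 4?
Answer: 137205/32863 ≈ 4.1751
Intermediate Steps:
X = -2 (X = -2*sqrt(-3 + 4) = -2*sqrt(1) = -2*1 = -2)
P(b, K) = -6 (P(b, K) = -3*(4 - 2) = -3*2 = -6)
(((3*P(-4, 5))*(-1))*(-15245))/((1114*(-59))) = (((3*(-6))*(-1))*(-15245))/((1114*(-59))) = (-18*(-1)*(-15245))/(-65726) = (18*(-15245))*(-1/65726) = -274410*(-1/65726) = 137205/32863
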